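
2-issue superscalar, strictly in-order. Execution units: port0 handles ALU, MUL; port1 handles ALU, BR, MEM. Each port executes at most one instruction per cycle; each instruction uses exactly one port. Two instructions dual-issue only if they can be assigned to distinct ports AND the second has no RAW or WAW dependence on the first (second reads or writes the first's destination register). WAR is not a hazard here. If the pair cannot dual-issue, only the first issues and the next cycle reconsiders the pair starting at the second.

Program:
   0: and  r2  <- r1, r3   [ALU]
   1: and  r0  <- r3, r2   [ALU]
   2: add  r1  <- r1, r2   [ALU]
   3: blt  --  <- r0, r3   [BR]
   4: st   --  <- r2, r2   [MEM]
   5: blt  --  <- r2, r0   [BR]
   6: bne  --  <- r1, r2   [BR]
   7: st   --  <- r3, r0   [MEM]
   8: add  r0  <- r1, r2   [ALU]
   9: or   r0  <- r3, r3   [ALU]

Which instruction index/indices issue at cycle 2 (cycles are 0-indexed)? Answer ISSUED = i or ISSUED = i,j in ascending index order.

  cy0 -> i0 (and) RAW r2
  cy1 -> i1&i2 (and/add) pair
  cy2 -> i3 (blt) no-port BR/MEM
  cy3 -> i4 (st) no-port MEM/BR
  cy4 -> i5 (blt) no-port BR/BR
  cy5 -> i6 (bne) no-port BR/MEM
  cy6 -> i7&i8 (st/add) pair
  cy7 -> i9 (or) tail

ISSUED = 3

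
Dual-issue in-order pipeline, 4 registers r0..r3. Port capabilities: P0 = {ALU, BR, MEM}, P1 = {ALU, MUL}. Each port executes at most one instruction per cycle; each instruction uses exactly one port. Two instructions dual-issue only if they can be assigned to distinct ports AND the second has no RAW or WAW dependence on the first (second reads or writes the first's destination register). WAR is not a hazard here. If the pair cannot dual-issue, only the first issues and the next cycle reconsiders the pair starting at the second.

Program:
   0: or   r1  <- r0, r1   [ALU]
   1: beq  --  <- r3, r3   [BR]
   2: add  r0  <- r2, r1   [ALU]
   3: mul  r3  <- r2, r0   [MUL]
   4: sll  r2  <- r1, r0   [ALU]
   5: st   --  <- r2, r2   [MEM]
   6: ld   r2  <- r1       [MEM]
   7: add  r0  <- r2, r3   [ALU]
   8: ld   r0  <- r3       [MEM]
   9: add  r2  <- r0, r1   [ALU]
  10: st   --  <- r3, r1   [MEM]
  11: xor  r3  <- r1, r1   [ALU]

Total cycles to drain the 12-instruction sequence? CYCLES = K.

t=0 i0,i1:or/beq ; dual
t=1 i2:add ; RAW r0
t=2 i3,i4:mul/sll ; dual
t=3 i5:st ; no-port MEM/MEM
t=4 i6:ld ; RAW r2
t=5 i7:add ; WAW r0
t=6 i8:ld ; RAW r0
t=7 i9,i10:add/st ; dual
t=8 i11:xor ; tail

CYCLES = 9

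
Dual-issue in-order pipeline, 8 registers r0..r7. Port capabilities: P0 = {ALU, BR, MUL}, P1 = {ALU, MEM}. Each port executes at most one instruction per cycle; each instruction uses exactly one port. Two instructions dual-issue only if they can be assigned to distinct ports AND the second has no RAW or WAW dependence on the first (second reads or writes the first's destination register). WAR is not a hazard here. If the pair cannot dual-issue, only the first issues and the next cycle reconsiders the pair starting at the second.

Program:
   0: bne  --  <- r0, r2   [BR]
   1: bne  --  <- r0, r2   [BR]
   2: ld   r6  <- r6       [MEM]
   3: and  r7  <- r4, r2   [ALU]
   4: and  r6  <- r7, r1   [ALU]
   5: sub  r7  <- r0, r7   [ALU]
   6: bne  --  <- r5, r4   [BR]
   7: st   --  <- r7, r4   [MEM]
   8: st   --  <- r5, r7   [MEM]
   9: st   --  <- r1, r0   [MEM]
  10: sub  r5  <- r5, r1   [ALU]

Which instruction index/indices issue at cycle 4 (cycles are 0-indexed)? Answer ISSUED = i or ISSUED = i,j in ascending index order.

0. bne @i0  | no-port BR/BR
1. bne;ld @i1&i2  | 2-wide
2. and @i3  | RAW r7
3. and;sub @i4&i5  | 2-wide
4. bne;st @i6&i7  | 2-wide
5. st @i8  | no-port MEM/MEM
6. st;sub @i9&i10  | 2-wide

ISSUED = 6,7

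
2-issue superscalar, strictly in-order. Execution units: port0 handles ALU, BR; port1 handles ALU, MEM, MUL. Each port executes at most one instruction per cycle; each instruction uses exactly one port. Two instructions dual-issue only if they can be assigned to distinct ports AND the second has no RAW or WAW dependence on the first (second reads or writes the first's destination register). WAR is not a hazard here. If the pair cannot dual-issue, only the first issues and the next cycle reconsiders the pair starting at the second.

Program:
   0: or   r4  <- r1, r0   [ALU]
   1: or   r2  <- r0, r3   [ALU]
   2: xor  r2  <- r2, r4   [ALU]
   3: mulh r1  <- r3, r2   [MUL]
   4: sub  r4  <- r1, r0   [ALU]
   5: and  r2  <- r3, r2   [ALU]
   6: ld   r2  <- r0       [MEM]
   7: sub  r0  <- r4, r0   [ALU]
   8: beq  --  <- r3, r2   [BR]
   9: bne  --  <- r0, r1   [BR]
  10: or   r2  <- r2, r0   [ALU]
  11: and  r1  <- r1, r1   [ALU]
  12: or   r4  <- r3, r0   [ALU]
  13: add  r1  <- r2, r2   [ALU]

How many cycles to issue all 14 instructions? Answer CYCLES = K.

CYCLES = 9

#0 head=0: or;or i0&i1 2-wide
#1 head=2: xor i2 RAW r2
#2 head=3: mulh i3 RAW r1
#3 head=4: sub;and i4&i5 2-wide
#4 head=6: ld;sub i6&i7 2-wide
#5 head=8: beq i8 no-port BR/BR
#6 head=9: bne;or i9&i10 2-wide
#7 head=11: and;or i11&i12 2-wide
#8 head=13: add i13 tail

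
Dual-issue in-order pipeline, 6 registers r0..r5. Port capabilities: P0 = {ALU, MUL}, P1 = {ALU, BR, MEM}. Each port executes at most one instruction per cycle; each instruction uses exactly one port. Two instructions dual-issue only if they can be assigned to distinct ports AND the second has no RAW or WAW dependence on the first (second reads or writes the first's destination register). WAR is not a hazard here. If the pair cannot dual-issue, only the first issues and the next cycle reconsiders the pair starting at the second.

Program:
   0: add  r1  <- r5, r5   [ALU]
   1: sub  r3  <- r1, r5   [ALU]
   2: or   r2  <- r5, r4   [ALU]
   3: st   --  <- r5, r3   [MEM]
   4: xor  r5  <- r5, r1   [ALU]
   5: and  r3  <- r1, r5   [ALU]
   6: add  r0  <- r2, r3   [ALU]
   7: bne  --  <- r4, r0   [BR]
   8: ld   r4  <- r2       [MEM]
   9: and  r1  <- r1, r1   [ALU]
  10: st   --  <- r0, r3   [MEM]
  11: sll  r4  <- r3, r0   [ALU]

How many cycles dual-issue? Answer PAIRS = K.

PAIRS = 4

c0: i0 add.ALU  RAW r1
c1: i1/i2 sub.ALU;or.ALU  dual
c2: i3/i4 st.MEM;xor.ALU  dual
c3: i5 and.ALU  RAW r3
c4: i6 add.ALU  RAW r0
c5: i7 bne.BR  no-port BR/MEM
c6: i8/i9 ld.MEM;and.ALU  dual
c7: i10/i11 st.MEM;sll.ALU  dual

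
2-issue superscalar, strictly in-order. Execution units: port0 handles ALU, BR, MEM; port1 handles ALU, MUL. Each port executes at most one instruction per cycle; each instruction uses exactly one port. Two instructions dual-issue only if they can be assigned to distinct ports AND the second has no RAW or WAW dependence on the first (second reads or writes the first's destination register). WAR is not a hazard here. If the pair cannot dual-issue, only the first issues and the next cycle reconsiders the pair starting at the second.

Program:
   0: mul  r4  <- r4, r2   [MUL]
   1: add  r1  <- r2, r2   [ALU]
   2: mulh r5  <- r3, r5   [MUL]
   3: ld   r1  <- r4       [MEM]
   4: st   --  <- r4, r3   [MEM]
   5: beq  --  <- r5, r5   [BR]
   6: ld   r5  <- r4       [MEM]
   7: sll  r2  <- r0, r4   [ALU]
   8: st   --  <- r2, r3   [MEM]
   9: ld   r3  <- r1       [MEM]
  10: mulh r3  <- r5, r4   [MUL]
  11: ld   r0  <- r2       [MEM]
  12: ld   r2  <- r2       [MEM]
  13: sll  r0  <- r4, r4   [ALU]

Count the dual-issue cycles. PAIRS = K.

  cy0 -> i0,i1 (mul;add) 2-wide
  cy1 -> i2,i3 (mulh;ld) 2-wide
  cy2 -> i4 (st) no-port MEM/BR
  cy3 -> i5 (beq) no-port BR/MEM
  cy4 -> i6,i7 (ld;sll) 2-wide
  cy5 -> i8 (st) no-port MEM/MEM
  cy6 -> i9 (ld) WAW r3
  cy7 -> i10,i11 (mulh;ld) 2-wide
  cy8 -> i12,i13 (ld;sll) 2-wide

PAIRS = 5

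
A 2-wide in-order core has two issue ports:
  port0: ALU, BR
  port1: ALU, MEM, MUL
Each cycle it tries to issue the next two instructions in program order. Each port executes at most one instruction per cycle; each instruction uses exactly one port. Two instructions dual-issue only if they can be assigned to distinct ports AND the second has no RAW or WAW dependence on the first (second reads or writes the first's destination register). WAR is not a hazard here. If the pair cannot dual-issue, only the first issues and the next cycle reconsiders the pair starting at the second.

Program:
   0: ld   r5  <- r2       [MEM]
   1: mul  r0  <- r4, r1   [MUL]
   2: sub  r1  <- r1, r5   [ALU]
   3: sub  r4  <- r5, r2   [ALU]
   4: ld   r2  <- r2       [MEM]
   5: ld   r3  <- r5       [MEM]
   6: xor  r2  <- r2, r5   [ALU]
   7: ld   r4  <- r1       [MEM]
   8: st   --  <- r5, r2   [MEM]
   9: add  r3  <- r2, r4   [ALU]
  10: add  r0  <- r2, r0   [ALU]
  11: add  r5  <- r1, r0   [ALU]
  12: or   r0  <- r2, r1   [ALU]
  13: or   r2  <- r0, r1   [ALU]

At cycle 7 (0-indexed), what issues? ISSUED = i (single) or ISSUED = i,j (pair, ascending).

ISSUED = 11,12

0. ld @i0  | no-port MEM/MUL
1. mul;sub @i1&i2  | dual
2. sub;ld @i3&i4  | dual
3. ld;xor @i5&i6  | dual
4. ld @i7  | no-port MEM/MEM
5. st;add @i8&i9  | dual
6. add @i10  | RAW r0
7. add;or @i11&i12  | dual
8. or @i13  | tail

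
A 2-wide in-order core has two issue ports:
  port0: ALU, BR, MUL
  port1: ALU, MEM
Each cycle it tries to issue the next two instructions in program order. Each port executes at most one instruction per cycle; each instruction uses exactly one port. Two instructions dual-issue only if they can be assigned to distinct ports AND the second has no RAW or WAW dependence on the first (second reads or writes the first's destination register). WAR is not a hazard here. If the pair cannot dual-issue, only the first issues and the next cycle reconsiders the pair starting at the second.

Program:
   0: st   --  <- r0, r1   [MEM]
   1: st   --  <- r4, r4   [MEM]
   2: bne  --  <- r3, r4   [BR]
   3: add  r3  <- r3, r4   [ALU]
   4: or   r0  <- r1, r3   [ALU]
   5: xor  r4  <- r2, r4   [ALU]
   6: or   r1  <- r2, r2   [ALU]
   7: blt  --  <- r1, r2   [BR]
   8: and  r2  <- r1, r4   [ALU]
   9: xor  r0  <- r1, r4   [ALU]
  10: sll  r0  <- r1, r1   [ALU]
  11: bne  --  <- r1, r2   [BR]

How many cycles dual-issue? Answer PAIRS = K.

t=0 i0:st.MEM ; no-port MEM/MEM
t=1 i1&i2:st.MEM;bne.BR ; dual
t=2 i3:add.ALU ; RAW r3
t=3 i4&i5:or.ALU;xor.ALU ; dual
t=4 i6:or.ALU ; RAW r1
t=5 i7&i8:blt.BR;and.ALU ; dual
t=6 i9:xor.ALU ; WAW r0
t=7 i10&i11:sll.ALU;bne.BR ; dual

PAIRS = 4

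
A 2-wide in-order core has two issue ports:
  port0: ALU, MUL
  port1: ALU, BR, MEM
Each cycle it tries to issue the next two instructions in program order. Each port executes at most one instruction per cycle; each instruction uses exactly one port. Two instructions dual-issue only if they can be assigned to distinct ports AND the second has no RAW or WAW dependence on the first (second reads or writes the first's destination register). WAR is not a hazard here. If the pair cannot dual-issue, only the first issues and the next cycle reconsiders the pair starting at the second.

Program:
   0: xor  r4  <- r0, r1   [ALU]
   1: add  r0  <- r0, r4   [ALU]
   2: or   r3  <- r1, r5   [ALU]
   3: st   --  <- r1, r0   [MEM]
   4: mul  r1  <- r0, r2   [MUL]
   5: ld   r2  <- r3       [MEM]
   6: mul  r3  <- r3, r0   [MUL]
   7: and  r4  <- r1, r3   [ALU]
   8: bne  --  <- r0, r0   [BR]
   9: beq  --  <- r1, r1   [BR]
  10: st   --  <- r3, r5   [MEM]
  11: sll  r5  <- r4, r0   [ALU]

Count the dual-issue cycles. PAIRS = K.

PAIRS = 5

c0: i0 xor.ALU  RAW r4
c1: i1,i2 add.ALU+or.ALU  dual
c2: i3,i4 st.MEM+mul.MUL  dual
c3: i5,i6 ld.MEM+mul.MUL  dual
c4: i7,i8 and.ALU+bne.BR  dual
c5: i9 beq.BR  no-port BR/MEM
c6: i10,i11 st.MEM+sll.ALU  dual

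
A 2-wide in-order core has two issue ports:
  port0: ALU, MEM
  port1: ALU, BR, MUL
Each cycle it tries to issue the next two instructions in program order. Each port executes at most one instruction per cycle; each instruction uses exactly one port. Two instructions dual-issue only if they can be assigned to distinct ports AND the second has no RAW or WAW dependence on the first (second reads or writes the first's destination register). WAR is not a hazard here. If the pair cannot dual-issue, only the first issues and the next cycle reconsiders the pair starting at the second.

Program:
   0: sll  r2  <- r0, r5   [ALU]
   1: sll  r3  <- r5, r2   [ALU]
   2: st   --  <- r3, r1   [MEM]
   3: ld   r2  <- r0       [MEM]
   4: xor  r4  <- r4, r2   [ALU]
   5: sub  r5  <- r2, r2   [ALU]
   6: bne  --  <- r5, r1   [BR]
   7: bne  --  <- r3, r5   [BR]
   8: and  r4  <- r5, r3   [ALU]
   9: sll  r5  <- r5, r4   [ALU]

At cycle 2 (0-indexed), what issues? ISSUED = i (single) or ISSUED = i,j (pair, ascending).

  cy0 -> i0 (sll) RAW r2
  cy1 -> i1 (sll) RAW r3
  cy2 -> i2 (st) no-port MEM/MEM
  cy3 -> i3 (ld) RAW r2
  cy4 -> i4+i5 (xor+sub) pair
  cy5 -> i6 (bne) no-port BR/BR
  cy6 -> i7+i8 (bne+and) pair
  cy7 -> i9 (sll) tail

ISSUED = 2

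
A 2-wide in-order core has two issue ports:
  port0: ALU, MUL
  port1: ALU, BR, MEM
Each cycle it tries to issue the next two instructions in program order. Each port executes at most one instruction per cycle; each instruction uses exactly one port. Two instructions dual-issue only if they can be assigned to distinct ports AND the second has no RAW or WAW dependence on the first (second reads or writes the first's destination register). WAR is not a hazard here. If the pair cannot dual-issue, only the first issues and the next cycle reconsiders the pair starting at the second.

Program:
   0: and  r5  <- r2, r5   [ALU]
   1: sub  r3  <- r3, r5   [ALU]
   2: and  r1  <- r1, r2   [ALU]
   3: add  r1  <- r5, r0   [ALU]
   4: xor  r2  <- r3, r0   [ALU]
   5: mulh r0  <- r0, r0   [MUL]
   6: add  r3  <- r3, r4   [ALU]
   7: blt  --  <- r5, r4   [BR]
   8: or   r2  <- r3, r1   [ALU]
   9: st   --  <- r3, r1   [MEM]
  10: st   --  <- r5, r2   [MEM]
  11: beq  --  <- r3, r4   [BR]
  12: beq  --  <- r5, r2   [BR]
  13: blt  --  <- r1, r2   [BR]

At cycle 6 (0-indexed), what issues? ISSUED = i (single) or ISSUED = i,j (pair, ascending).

ISSUED = 10

[0] i0  and.ALU  -- RAW r5
[1] i1+i2  sub.ALU/and.ALU  -- dual
[2] i3+i4  add.ALU/xor.ALU  -- dual
[3] i5+i6  mulh.MUL/add.ALU  -- dual
[4] i7+i8  blt.BR/or.ALU  -- dual
[5] i9  st.MEM  -- no-port MEM/MEM
[6] i10  st.MEM  -- no-port MEM/BR
[7] i11  beq.BR  -- no-port BR/BR
[8] i12  beq.BR  -- no-port BR/BR
[9] i13  blt.BR  -- tail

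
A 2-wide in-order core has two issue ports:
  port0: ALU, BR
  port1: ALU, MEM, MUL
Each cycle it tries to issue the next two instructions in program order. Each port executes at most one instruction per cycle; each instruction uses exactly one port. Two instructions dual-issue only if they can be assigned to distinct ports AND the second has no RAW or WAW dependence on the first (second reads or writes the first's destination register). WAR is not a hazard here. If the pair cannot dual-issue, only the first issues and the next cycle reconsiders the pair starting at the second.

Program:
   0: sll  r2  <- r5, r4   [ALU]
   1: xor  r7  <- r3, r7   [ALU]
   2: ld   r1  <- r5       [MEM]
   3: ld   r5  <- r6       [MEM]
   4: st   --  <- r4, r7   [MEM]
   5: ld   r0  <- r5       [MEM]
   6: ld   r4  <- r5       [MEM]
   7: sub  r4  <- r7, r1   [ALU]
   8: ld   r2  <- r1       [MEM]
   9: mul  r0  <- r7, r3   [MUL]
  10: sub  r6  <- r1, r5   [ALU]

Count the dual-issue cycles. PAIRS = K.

PAIRS = 3

  cy0 -> i0+i1 (sll/xor) dual
  cy1 -> i2 (ld) no-port MEM/MEM
  cy2 -> i3 (ld) no-port MEM/MEM
  cy3 -> i4 (st) no-port MEM/MEM
  cy4 -> i5 (ld) no-port MEM/MEM
  cy5 -> i6 (ld) WAW r4
  cy6 -> i7+i8 (sub/ld) dual
  cy7 -> i9+i10 (mul/sub) dual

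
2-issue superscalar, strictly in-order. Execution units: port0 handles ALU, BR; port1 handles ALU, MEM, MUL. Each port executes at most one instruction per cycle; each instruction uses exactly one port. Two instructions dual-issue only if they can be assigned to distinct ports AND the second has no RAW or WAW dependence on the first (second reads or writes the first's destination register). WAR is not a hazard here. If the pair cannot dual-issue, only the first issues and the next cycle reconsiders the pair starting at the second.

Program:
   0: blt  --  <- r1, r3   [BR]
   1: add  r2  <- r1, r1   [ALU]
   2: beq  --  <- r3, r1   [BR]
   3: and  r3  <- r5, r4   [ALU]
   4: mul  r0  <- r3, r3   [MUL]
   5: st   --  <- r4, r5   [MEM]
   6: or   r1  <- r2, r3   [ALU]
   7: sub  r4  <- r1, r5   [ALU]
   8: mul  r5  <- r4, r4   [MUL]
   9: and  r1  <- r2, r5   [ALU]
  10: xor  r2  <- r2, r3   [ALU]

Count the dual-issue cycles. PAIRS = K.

PAIRS = 4

[0] i0/i1  blt.BR add.ALU  -- 2-wide
[1] i2/i3  beq.BR and.ALU  -- 2-wide
[2] i4  mul.MUL  -- no-port MUL/MEM
[3] i5/i6  st.MEM or.ALU  -- 2-wide
[4] i7  sub.ALU  -- RAW r4
[5] i8  mul.MUL  -- RAW r5
[6] i9/i10  and.ALU xor.ALU  -- 2-wide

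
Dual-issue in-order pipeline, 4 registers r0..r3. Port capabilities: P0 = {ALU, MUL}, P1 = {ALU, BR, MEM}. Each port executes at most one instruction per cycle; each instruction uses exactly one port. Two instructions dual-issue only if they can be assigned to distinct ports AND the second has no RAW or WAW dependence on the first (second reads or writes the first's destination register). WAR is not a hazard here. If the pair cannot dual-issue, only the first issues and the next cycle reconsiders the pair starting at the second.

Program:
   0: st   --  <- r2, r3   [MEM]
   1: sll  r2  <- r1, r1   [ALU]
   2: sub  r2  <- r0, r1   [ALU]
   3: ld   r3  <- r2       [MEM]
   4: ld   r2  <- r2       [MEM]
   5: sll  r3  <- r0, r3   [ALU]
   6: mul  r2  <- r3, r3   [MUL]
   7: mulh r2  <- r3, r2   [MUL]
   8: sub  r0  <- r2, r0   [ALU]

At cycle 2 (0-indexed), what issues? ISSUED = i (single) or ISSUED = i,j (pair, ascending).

ISSUED = 3

[0] i0,i1  st.MEM sll.ALU  -- dual
[1] i2  sub.ALU  -- RAW r2
[2] i3  ld.MEM  -- no-port MEM/MEM
[3] i4,i5  ld.MEM sll.ALU  -- dual
[4] i6  mul.MUL  -- no-port MUL/MUL
[5] i7  mulh.MUL  -- RAW r2
[6] i8  sub.ALU  -- tail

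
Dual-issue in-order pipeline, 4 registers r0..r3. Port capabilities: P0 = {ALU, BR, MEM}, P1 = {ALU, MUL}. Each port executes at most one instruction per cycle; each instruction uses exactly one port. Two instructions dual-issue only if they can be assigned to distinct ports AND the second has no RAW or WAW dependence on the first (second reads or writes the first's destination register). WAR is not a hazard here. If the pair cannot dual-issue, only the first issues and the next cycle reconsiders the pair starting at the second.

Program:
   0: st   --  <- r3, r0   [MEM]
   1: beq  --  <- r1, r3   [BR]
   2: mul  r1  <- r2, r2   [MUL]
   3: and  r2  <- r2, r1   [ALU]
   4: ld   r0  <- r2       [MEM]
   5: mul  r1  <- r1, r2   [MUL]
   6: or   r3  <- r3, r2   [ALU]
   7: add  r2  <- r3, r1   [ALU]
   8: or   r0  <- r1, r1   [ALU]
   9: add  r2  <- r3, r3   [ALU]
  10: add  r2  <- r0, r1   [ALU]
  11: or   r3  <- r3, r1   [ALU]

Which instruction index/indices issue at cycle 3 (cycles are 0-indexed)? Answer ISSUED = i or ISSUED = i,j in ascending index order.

ISSUED = 4,5

  cy0 -> i0 (st.MEM) no-port MEM/BR
  cy1 -> i1/i2 (beq.BR+mul.MUL) dual
  cy2 -> i3 (and.ALU) RAW r2
  cy3 -> i4/i5 (ld.MEM+mul.MUL) dual
  cy4 -> i6 (or.ALU) RAW r3
  cy5 -> i7/i8 (add.ALU+or.ALU) dual
  cy6 -> i9 (add.ALU) WAW r2
  cy7 -> i10/i11 (add.ALU+or.ALU) dual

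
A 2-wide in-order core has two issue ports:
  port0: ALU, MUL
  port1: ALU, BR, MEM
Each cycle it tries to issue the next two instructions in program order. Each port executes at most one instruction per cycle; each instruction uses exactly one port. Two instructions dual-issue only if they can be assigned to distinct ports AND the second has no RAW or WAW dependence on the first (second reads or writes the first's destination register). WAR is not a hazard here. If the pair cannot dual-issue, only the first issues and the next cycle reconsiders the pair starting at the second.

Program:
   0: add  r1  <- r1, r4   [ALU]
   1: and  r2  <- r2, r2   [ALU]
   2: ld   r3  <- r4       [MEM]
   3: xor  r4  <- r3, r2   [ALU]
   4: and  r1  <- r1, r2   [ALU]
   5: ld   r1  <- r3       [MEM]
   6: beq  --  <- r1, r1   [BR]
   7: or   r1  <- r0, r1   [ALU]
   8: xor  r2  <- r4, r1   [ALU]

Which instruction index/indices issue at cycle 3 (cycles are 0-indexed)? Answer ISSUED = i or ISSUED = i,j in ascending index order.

ISSUED = 5

#0 head=0: add and i0,i1 pair
#1 head=2: ld i2 RAW r3
#2 head=3: xor and i3,i4 pair
#3 head=5: ld i5 no-port MEM/BR
#4 head=6: beq or i6,i7 pair
#5 head=8: xor i8 tail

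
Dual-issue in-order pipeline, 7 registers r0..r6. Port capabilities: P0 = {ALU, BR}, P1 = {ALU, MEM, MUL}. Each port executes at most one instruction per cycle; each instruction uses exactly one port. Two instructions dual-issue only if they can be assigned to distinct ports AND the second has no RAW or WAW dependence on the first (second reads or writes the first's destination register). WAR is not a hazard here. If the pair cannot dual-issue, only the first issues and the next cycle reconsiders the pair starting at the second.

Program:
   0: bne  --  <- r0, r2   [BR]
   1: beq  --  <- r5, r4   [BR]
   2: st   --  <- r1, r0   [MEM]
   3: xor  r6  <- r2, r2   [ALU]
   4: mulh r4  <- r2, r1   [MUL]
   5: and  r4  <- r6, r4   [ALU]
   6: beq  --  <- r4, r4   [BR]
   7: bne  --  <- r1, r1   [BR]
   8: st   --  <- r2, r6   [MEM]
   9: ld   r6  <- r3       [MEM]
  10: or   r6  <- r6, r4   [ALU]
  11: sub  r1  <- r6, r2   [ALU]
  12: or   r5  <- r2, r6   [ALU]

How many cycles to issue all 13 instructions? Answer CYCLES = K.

CYCLES = 9

t=0 i0:bne ; no-port BR/BR
t=1 i1+i2:beq st ; pair
t=2 i3+i4:xor mulh ; pair
t=3 i5:and ; RAW r4
t=4 i6:beq ; no-port BR/BR
t=5 i7+i8:bne st ; pair
t=6 i9:ld ; RAW+WAW r6
t=7 i10:or ; RAW r6
t=8 i11+i12:sub or ; pair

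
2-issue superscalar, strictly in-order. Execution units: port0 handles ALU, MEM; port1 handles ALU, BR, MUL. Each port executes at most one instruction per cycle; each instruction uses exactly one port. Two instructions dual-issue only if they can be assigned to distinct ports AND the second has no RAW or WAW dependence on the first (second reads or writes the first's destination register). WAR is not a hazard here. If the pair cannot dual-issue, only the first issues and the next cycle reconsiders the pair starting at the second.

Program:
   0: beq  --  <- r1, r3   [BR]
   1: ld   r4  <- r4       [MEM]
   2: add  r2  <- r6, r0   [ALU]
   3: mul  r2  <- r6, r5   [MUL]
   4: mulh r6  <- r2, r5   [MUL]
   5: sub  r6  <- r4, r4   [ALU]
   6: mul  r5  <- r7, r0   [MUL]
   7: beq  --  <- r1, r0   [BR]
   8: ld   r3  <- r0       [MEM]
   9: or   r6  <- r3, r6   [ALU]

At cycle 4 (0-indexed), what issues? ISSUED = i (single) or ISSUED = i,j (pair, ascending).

0. beq/ld @i0+i1  | 2-wide
1. add @i2  | WAW r2
2. mul @i3  | no-port MUL/MUL
3. mulh @i4  | WAW r6
4. sub/mul @i5+i6  | 2-wide
5. beq/ld @i7+i8  | 2-wide
6. or @i9  | tail

ISSUED = 5,6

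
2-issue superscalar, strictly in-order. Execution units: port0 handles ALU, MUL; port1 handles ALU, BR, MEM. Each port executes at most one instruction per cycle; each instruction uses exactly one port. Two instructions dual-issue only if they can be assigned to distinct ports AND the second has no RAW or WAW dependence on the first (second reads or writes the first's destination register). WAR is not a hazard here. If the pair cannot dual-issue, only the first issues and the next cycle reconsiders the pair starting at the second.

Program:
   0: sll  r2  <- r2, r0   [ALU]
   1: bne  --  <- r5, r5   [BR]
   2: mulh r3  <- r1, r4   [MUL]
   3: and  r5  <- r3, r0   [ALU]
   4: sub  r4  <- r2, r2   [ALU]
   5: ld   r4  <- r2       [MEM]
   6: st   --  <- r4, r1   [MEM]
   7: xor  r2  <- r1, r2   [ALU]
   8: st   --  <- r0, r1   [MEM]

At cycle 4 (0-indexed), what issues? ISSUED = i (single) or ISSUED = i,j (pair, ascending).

c0: i0,i1 sll/bne  dual
c1: i2 mulh  RAW r3
c2: i3,i4 and/sub  dual
c3: i5 ld  no-port MEM/MEM
c4: i6,i7 st/xor  dual
c5: i8 st  tail

ISSUED = 6,7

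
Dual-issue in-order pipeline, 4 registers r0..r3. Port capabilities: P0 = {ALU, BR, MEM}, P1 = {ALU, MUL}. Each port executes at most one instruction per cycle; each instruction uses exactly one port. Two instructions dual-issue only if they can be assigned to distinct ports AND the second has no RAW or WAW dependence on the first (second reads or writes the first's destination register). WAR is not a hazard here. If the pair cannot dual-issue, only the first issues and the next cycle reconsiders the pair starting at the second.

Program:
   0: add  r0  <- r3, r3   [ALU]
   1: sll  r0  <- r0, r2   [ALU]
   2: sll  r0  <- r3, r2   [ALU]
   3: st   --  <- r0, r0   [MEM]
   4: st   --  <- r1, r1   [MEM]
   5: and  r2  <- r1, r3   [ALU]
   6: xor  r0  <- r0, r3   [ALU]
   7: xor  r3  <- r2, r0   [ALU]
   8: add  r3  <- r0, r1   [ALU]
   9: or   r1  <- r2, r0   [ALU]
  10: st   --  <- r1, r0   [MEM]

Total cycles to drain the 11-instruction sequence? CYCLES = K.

CYCLES = 9

c0: i0 add.ALU  RAW+WAW r0
c1: i1 sll.ALU  WAW r0
c2: i2 sll.ALU  RAW r0
c3: i3 st.MEM  no-port MEM/MEM
c4: i4,i5 st.MEM and.ALU  pair
c5: i6 xor.ALU  RAW r0
c6: i7 xor.ALU  WAW r3
c7: i8,i9 add.ALU or.ALU  pair
c8: i10 st.MEM  tail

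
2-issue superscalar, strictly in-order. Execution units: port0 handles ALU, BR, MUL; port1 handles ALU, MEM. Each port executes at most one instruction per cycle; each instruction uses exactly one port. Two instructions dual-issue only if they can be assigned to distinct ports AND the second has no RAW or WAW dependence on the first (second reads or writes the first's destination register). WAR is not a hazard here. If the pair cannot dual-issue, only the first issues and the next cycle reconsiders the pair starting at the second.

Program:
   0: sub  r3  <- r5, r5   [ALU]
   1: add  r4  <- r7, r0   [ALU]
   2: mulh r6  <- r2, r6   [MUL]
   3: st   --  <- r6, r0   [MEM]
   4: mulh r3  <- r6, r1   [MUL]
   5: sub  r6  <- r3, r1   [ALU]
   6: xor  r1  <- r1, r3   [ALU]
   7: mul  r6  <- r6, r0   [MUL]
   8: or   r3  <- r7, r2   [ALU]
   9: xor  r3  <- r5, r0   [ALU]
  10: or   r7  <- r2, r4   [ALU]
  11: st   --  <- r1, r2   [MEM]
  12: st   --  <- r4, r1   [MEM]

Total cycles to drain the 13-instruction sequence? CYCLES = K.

c0: i0/i1 sub+add  2-wide
c1: i2 mulh  RAW r6
c2: i3/i4 st+mulh  2-wide
c3: i5/i6 sub+xor  2-wide
c4: i7/i8 mul+or  2-wide
c5: i9/i10 xor+or  2-wide
c6: i11 st  no-port MEM/MEM
c7: i12 st  tail

CYCLES = 8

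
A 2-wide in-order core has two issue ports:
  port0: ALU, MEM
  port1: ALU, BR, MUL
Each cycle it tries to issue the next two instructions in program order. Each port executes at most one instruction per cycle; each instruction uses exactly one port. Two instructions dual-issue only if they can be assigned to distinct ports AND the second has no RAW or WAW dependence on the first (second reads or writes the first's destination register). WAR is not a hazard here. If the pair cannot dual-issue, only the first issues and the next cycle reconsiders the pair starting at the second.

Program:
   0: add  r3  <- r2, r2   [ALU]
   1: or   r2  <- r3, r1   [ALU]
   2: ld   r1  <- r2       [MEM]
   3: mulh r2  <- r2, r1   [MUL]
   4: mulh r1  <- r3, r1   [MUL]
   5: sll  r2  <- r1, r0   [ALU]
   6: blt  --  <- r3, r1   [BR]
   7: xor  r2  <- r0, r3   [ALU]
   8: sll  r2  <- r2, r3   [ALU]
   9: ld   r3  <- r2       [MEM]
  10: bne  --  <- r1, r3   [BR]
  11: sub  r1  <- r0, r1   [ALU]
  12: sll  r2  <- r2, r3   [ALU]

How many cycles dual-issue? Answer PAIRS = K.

0. add @i0  | RAW r3
1. or @i1  | RAW r2
2. ld @i2  | RAW r1
3. mulh @i3  | no-port MUL/MUL
4. mulh @i4  | RAW r1
5. sll blt @i5/i6  | 2-wide
6. xor @i7  | RAW+WAW r2
7. sll @i8  | RAW r2
8. ld @i9  | RAW r3
9. bne sub @i10/i11  | 2-wide
10. sll @i12  | tail

PAIRS = 2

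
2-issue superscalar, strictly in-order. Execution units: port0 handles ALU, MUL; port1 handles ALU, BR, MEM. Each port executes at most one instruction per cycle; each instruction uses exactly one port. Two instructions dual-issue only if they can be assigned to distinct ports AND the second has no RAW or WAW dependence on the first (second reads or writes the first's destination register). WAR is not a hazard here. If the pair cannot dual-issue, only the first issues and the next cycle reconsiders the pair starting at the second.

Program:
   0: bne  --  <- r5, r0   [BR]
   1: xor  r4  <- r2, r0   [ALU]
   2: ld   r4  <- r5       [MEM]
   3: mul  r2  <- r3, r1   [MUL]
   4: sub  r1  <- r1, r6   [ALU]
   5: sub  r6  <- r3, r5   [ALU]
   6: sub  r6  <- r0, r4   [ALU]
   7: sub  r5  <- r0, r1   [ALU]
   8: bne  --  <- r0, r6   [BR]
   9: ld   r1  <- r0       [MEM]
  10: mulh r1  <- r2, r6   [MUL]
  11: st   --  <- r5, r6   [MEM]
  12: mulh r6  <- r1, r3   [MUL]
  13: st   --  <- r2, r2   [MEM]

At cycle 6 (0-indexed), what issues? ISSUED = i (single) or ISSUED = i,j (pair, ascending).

t=0 i0+i1:bne+xor ; 2-wide
t=1 i2+i3:ld+mul ; 2-wide
t=2 i4+i5:sub+sub ; 2-wide
t=3 i6+i7:sub+sub ; 2-wide
t=4 i8:bne ; no-port BR/MEM
t=5 i9:ld ; WAW r1
t=6 i10+i11:mulh+st ; 2-wide
t=7 i12+i13:mulh+st ; 2-wide

ISSUED = 10,11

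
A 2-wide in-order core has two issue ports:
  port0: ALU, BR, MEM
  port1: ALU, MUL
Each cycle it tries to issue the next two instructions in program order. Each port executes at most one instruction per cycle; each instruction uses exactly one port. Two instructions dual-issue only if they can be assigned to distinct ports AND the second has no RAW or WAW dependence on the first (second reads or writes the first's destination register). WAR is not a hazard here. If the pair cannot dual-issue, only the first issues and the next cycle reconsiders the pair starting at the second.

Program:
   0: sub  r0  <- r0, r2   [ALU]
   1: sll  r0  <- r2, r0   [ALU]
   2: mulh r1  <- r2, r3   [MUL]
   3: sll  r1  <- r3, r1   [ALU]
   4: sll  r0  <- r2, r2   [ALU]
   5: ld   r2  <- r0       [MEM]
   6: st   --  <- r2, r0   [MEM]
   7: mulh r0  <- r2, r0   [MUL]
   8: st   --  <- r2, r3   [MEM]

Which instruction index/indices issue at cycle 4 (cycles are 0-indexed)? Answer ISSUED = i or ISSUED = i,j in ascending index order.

ISSUED = 6,7

0. sub @i0  | RAW+WAW r0
1. sll+mulh @i1/i2  | pair
2. sll+sll @i3/i4  | pair
3. ld @i5  | no-port MEM/MEM
4. st+mulh @i6/i7  | pair
5. st @i8  | tail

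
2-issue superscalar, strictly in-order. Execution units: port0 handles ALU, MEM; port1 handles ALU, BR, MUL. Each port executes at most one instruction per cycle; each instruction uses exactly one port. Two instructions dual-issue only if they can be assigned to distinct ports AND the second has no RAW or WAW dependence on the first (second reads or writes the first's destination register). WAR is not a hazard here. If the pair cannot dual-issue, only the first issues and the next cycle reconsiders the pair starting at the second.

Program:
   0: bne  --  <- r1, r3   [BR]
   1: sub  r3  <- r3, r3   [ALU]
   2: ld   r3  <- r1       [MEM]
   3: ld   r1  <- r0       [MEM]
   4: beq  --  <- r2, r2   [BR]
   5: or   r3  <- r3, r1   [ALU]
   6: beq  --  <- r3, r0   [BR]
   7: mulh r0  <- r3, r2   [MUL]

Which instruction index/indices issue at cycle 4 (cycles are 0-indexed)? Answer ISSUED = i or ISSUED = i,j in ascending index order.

0. bne+sub @i0/i1  | dual
1. ld @i2  | no-port MEM/MEM
2. ld+beq @i3/i4  | dual
3. or @i5  | RAW r3
4. beq @i6  | no-port BR/MUL
5. mulh @i7  | tail

ISSUED = 6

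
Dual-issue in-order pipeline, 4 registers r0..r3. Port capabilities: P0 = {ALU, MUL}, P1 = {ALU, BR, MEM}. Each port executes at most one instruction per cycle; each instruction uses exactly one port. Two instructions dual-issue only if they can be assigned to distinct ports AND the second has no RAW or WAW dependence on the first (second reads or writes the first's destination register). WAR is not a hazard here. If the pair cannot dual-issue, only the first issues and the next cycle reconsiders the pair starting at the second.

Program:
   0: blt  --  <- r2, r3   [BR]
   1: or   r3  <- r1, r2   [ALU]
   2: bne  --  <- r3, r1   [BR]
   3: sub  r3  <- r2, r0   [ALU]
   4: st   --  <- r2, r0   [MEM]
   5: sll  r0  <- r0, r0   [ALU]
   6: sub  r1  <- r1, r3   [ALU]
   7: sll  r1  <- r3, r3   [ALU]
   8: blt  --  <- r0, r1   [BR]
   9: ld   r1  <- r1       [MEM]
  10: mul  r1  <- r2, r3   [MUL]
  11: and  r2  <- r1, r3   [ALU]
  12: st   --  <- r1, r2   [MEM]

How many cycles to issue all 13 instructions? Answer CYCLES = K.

CYCLES = 10

0. blt;or @i0+i1  | dual
1. bne;sub @i2+i3  | dual
2. st;sll @i4+i5  | dual
3. sub @i6  | WAW r1
4. sll @i7  | RAW r1
5. blt @i8  | no-port BR/MEM
6. ld @i9  | WAW r1
7. mul @i10  | RAW r1
8. and @i11  | RAW r2
9. st @i12  | tail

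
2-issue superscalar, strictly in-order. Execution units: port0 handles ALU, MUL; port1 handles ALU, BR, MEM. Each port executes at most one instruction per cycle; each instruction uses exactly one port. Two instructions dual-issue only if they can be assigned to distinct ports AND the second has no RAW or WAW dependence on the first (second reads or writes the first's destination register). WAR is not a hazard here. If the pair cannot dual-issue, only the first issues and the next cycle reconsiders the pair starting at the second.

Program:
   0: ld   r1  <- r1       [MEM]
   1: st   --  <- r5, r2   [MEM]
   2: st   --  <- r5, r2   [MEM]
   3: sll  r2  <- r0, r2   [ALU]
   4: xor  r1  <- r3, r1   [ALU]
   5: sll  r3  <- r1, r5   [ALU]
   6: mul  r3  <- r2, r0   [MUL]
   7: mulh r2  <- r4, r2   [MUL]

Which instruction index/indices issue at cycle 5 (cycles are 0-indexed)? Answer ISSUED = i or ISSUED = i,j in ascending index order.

c0: i0 ld.MEM  no-port MEM/MEM
c1: i1 st.MEM  no-port MEM/MEM
c2: i2&i3 st.MEM+sll.ALU  pair
c3: i4 xor.ALU  RAW r1
c4: i5 sll.ALU  WAW r3
c5: i6 mul.MUL  no-port MUL/MUL
c6: i7 mulh.MUL  tail

ISSUED = 6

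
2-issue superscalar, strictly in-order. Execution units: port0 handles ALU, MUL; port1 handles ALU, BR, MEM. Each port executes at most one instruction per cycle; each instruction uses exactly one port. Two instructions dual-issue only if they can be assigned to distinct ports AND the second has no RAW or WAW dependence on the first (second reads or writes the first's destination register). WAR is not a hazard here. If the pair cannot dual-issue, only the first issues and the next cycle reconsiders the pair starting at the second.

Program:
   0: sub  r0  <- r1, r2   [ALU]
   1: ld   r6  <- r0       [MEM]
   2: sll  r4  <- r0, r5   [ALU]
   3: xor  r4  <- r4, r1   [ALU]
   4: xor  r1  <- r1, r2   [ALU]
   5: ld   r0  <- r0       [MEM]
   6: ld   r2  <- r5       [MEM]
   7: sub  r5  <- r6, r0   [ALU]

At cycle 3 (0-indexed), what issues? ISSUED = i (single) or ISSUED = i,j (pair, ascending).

c0: i0 sub.ALU  RAW r0
c1: i1/i2 ld.MEM+sll.ALU  dual
c2: i3/i4 xor.ALU+xor.ALU  dual
c3: i5 ld.MEM  no-port MEM/MEM
c4: i6/i7 ld.MEM+sub.ALU  dual

ISSUED = 5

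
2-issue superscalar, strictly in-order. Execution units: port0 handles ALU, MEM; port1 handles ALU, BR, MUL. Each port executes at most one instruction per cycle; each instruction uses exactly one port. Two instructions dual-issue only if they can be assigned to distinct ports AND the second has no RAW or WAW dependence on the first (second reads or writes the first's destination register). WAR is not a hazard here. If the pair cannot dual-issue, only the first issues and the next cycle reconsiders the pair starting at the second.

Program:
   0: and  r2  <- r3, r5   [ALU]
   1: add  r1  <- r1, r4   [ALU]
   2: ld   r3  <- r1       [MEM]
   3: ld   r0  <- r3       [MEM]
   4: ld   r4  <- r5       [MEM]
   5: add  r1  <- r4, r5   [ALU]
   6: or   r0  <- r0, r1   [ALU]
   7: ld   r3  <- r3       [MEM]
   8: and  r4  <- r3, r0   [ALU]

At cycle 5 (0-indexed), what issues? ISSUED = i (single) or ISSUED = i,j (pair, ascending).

ISSUED = 6,7

t=0 i0/i1:and.ALU/add.ALU ; pair
t=1 i2:ld.MEM ; no-port MEM/MEM
t=2 i3:ld.MEM ; no-port MEM/MEM
t=3 i4:ld.MEM ; RAW r4
t=4 i5:add.ALU ; RAW r1
t=5 i6/i7:or.ALU/ld.MEM ; pair
t=6 i8:and.ALU ; tail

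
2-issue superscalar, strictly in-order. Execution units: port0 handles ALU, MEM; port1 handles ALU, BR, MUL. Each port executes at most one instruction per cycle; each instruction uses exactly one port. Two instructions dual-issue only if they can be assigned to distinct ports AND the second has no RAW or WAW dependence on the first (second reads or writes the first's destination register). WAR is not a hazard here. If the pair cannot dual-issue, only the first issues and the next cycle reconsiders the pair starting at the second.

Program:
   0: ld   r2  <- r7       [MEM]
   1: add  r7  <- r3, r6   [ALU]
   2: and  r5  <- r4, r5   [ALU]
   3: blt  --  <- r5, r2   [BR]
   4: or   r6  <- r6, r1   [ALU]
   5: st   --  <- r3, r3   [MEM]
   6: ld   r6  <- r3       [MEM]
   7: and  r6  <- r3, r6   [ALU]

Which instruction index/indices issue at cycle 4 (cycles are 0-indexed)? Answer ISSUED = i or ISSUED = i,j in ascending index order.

ISSUED = 6

  cy0 -> i0+i1 (ld.MEM add.ALU) 2-wide
  cy1 -> i2 (and.ALU) RAW r5
  cy2 -> i3+i4 (blt.BR or.ALU) 2-wide
  cy3 -> i5 (st.MEM) no-port MEM/MEM
  cy4 -> i6 (ld.MEM) RAW+WAW r6
  cy5 -> i7 (and.ALU) tail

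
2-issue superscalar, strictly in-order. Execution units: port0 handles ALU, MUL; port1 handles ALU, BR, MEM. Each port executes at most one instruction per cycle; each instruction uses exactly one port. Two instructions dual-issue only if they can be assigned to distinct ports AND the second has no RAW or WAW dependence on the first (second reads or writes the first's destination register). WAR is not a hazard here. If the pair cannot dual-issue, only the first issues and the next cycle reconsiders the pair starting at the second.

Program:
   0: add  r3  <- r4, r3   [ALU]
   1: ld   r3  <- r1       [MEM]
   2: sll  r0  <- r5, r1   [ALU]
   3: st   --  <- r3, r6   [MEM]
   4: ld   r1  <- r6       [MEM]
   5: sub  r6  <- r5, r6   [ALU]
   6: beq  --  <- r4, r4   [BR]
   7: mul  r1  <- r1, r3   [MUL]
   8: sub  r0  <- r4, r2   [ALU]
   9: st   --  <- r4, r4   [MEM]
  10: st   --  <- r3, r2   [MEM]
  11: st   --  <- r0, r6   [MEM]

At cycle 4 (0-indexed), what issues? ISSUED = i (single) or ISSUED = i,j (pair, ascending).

ISSUED = 6,7

t=0 i0:add.ALU ; WAW r3
t=1 i1&i2:ld.MEM;sll.ALU ; dual
t=2 i3:st.MEM ; no-port MEM/MEM
t=3 i4&i5:ld.MEM;sub.ALU ; dual
t=4 i6&i7:beq.BR;mul.MUL ; dual
t=5 i8&i9:sub.ALU;st.MEM ; dual
t=6 i10:st.MEM ; no-port MEM/MEM
t=7 i11:st.MEM ; tail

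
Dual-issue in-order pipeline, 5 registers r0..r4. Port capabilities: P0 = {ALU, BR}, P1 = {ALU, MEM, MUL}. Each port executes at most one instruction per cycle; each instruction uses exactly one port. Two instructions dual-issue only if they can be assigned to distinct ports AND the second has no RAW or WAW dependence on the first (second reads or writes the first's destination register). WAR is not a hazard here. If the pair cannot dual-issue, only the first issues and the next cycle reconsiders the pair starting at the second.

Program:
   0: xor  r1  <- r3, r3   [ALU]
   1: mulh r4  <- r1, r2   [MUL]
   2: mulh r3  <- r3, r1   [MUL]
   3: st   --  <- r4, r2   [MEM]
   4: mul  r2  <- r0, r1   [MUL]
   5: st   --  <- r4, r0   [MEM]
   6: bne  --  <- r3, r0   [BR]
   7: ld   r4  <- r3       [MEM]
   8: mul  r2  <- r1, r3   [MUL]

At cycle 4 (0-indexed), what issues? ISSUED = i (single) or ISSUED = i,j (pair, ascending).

[0] i0  xor.ALU  -- RAW r1
[1] i1  mulh.MUL  -- no-port MUL/MUL
[2] i2  mulh.MUL  -- no-port MUL/MEM
[3] i3  st.MEM  -- no-port MEM/MUL
[4] i4  mul.MUL  -- no-port MUL/MEM
[5] i5&i6  st.MEM bne.BR  -- dual
[6] i7  ld.MEM  -- no-port MEM/MUL
[7] i8  mul.MUL  -- tail

ISSUED = 4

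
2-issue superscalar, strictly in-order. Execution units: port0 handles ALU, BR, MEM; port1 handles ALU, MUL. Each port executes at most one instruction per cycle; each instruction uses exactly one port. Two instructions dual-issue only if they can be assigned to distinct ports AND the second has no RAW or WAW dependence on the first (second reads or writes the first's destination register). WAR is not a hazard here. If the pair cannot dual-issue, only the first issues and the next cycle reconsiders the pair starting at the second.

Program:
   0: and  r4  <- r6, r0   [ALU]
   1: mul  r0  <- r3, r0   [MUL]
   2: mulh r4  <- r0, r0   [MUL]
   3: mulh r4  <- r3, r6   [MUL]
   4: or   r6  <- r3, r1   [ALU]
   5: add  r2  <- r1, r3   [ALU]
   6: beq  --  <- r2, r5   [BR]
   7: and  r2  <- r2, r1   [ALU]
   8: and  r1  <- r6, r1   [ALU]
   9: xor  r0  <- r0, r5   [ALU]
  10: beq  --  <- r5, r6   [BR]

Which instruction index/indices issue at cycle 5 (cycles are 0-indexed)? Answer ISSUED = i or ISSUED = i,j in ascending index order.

#0 head=0: and mul i0/i1 dual
#1 head=2: mulh i2 no-port MUL/MUL
#2 head=3: mulh or i3/i4 dual
#3 head=5: add i5 RAW r2
#4 head=6: beq and i6/i7 dual
#5 head=8: and xor i8/i9 dual
#6 head=10: beq i10 tail

ISSUED = 8,9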